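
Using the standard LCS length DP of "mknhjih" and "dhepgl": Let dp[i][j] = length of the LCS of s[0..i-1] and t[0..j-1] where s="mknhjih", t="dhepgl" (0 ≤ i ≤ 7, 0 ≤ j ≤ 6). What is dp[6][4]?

   ''  d  h  e  p  g  l
''  0  0  0  0  0  0  0
 m  0  0  0  0  0  0  0
 k  0  0  0  0  0  0  0
 n  0  0  0  0  0  0  0
 h  0  0  1  1  1  1  1
 j  0  0  1  1  1  1  1
 i  0  0  1  1  1  1  1
 h  0  0  1  1  1  1  1

1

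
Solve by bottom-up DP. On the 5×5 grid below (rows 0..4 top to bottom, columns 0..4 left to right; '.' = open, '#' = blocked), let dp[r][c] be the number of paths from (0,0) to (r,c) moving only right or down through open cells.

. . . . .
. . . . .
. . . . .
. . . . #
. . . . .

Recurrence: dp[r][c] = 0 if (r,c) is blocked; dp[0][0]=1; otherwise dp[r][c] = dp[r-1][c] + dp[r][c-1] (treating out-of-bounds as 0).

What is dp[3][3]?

r\c   0   1   2   3   4
  0   1   1   1   1   1
  1   1   2   3   4   5
  2   1   3   6  10  15
  3   1   4  10  20   0
  4   1   5  15  35  35

20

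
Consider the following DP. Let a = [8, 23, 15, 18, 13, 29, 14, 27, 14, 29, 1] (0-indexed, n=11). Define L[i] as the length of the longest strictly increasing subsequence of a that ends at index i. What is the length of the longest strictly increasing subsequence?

   i    0    1    2    3    4    5    6    7    8    9   10
a[i]    8   23   15   18   13   29   14   27   14   29    1
L[i]    1    2    2    3    2    4    3    4    3    5    1

5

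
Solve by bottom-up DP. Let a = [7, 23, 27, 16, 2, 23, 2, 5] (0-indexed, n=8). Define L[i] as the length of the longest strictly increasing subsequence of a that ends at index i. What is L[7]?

2

   i    0    1    2    3    4    5    6    7
a[i]    7   23   27   16    2   23    2    5
L[i]    1    2    3    2    1    3    1    2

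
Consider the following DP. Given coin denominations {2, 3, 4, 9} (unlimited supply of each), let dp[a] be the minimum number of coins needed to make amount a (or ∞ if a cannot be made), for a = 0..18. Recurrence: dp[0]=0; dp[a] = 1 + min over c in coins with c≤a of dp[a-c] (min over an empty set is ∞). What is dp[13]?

 a  0  1  2  3  4  5  6  7  8  9 10 11 12 13 14 15 16 17 18
dp  0  -  1  1  1  2  2  2  2  1  3  2  2  2  3  3  3  3  2
(- denotes ∞ / unreachable)

2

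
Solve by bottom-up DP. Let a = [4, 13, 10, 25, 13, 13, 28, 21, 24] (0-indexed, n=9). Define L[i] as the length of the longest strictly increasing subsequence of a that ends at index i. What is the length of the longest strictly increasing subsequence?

   i    0    1    2    3    4    5    6    7    8
a[i]    4   13   10   25   13   13   28   21   24
L[i]    1    2    2    3    3    3    4    4    5

5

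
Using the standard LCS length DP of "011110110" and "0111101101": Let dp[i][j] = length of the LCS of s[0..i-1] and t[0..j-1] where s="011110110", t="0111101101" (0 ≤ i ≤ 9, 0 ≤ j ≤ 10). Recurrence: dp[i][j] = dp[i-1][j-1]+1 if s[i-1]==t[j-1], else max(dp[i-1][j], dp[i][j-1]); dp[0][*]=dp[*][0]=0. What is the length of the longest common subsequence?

9

   ''  0  1  1  1  1  0  1  1  0  1
''  0  0  0  0  0  0  0  0  0  0  0
 0  0  1  1  1  1  1  1  1  1  1  1
 1  0  1  2  2  2  2  2  2  2  2  2
 1  0  1  2  3  3  3  3  3  3  3  3
 1  0  1  2  3  4  4  4  4  4  4  4
 1  0  1  2  3  4  5  5  5  5  5  5
 0  0  1  2  3  4  5  6  6  6  6  6
 1  0  1  2  3  4  5  6  7  7  7  7
 1  0  1  2  3  4  5  6  7  8  8  8
 0  0  1  2  3  4  5  6  7  8  9  9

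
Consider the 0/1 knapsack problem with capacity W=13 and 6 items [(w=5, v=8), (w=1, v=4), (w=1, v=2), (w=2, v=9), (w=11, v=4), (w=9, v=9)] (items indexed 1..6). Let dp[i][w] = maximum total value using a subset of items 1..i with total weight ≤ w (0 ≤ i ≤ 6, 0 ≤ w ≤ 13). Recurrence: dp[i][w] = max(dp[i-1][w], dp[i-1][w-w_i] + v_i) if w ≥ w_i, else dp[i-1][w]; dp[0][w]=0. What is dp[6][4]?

15

i\w   0   1   2   3   4   5   6   7   8   9  10  11  12  13
  0   0   0   0   0   0   0   0   0   0   0   0   0   0   0
  1   0   0   0   0   0   8   8   8   8   8   8   8   8   8
  2   0   4   4   4   4   8  12  12  12  12  12  12  12  12
  3   0   4   6   6   6   8  12  14  14  14  14  14  14  14
  4   0   4   9  13  15  15  15  17  21  23  23  23  23  23
  5   0   4   9  13  15  15  15  17  21  23  23  23  23  23
  6   0   4   9  13  15  15  15  17  21  23  23  23  23  24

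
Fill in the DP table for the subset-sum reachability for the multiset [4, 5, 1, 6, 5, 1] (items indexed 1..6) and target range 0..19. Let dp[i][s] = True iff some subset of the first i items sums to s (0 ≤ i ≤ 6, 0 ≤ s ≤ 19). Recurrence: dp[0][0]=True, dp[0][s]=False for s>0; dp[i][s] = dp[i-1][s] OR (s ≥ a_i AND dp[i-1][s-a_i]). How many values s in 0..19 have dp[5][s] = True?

14

i\s   0   1   2   3   4   5   6   7   8   9  10  11  12  13  14  15  16  17  18  19
  0   T   F   F   F   F   F   F   F   F   F   F   F   F   F   F   F   F   F   F   F
  1   T   F   F   F   T   F   F   F   F   F   F   F   F   F   F   F   F   F   F   F
  2   T   F   F   F   T   T   F   F   F   T   F   F   F   F   F   F   F   F   F   F
  3   T   T   F   F   T   T   T   F   F   T   T   F   F   F   F   F   F   F   F   F
  4   T   T   F   F   T   T   T   T   F   T   T   T   T   F   F   T   T   F   F   F
  5   T   T   F   F   T   T   T   T   F   T   T   T   T   F   T   T   T   T   F   F
  6   T   T   T   F   T   T   T   T   T   T   T   T   T   T   T   T   T   T   T   F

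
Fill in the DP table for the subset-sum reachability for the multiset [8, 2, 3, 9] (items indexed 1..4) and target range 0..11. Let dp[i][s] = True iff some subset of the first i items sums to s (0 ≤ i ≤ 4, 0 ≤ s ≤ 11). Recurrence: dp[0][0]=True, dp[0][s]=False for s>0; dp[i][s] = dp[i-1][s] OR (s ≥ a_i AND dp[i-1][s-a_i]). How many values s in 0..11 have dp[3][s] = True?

i\s   0   1   2   3   4   5   6   7   8   9  10  11
  0   T   F   F   F   F   F   F   F   F   F   F   F
  1   T   F   F   F   F   F   F   F   T   F   F   F
  2   T   F   T   F   F   F   F   F   T   F   T   F
  3   T   F   T   T   F   T   F   F   T   F   T   T
  4   T   F   T   T   F   T   F   F   T   T   T   T

7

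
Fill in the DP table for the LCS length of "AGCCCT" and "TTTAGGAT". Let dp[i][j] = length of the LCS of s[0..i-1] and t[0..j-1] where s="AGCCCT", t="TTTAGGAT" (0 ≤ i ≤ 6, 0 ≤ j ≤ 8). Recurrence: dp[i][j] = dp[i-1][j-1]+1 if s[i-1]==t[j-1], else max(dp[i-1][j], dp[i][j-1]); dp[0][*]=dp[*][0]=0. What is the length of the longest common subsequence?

3

   ''  T  T  T  A  G  G  A  T
''  0  0  0  0  0  0  0  0  0
 A  0  0  0  0  1  1  1  1  1
 G  0  0  0  0  1  2  2  2  2
 C  0  0  0  0  1  2  2  2  2
 C  0  0  0  0  1  2  2  2  2
 C  0  0  0  0  1  2  2  2  2
 T  0  1  1  1  1  2  2  2  3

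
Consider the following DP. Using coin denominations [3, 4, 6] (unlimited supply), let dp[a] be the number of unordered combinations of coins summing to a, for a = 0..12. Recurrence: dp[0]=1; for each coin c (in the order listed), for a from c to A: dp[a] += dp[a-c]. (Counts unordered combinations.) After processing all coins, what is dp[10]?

after  coin     0     1     2     3     4     5     6     7     8     9    10    11    12
          3     1     0     0     1     0     0     1     0     0     1     0     0     1
          4     1     0     0     1     1     0     1     1     1     1     1     1     2
          6     1     0     0     1     1     0     2     1     1     2     2     1     4

2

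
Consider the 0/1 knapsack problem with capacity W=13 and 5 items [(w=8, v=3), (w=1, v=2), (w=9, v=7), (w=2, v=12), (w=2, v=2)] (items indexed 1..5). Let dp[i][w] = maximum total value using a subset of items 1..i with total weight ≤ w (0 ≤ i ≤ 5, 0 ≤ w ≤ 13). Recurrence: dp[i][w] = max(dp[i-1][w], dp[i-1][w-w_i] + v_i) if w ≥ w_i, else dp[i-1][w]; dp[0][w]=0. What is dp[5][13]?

i\w   0   1   2   3   4   5   6   7   8   9  10  11  12  13
  0   0   0   0   0   0   0   0   0   0   0   0   0   0   0
  1   0   0   0   0   0   0   0   0   3   3   3   3   3   3
  2   0   2   2   2   2   2   2   2   3   5   5   5   5   5
  3   0   2   2   2   2   2   2   2   3   7   9   9   9   9
  4   0   2  12  14  14  14  14  14  14  14  15  19  21  21
  5   0   2  12  14  14  16  16  16  16  16  16  19  21  21

21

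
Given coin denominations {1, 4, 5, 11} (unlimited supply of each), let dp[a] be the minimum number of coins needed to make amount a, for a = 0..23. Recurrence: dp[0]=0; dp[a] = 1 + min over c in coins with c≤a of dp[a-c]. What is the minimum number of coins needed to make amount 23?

 a  0  1  2  3  4  5  6  7  8  9 10 11 12 13 14 15 16 17 18 19 20 21 22 23
dp  0  1  2  3  1  1  2  3  2  2  2  1  2  3  3  2  2  3  4  3  3  3  2  3

3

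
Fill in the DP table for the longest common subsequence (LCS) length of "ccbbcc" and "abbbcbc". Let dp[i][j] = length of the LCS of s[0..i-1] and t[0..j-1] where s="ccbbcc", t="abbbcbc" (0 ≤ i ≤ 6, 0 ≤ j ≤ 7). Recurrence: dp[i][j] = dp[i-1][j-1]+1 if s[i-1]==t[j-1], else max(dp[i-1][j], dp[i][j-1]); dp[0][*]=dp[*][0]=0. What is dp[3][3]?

   ''  a  b  b  b  c  b  c
''  0  0  0  0  0  0  0  0
 c  0  0  0  0  0  1  1  1
 c  0  0  0  0  0  1  1  2
 b  0  0  1  1  1  1  2  2
 b  0  0  1  2  2  2  2  2
 c  0  0  1  2  2  3  3  3
 c  0  0  1  2  2  3  3  4

1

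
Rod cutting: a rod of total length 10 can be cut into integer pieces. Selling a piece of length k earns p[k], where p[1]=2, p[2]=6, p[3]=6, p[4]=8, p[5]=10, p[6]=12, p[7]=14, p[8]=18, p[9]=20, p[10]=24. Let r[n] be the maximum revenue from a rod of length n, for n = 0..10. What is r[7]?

   n    0    1    2    3    4    5    6    7    8    9   10
r[n]    0    2    6    8   12   14   18   20   24   26   30

20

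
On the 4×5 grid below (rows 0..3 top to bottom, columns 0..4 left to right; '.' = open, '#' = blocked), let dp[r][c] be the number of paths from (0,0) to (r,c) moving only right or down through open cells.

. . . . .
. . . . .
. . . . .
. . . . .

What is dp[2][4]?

r\c   0   1   2   3   4
  0   1   1   1   1   1
  1   1   2   3   4   5
  2   1   3   6  10  15
  3   1   4  10  20  35

15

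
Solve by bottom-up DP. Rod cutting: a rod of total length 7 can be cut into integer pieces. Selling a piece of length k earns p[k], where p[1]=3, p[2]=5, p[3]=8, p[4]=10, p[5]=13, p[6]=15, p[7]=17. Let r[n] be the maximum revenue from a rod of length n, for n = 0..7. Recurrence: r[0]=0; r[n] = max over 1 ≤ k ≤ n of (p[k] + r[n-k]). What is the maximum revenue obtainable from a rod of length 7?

21

   n    0    1    2    3    4    5    6    7
r[n]    0    3    6    9   12   15   18   21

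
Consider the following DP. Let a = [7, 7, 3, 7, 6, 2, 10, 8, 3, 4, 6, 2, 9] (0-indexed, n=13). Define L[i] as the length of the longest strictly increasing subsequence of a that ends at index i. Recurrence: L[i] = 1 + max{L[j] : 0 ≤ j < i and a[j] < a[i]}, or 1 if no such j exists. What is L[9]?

   i    0    1    2    3    4    5    6    7    8    9   10   11   12
a[i]    7    7    3    7    6    2   10    8    3    4    6    2    9
L[i]    1    1    1    2    2    1    3    3    2    3    4    1    5

3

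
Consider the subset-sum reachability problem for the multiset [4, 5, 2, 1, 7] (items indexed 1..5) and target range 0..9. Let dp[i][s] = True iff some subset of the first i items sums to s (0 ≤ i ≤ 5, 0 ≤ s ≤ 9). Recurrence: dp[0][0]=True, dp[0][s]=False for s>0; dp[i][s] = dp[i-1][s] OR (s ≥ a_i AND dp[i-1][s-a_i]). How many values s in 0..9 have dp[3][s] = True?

7

i\s   0   1   2   3   4   5   6   7   8   9
  0   T   F   F   F   F   F   F   F   F   F
  1   T   F   F   F   T   F   F   F   F   F
  2   T   F   F   F   T   T   F   F   F   T
  3   T   F   T   F   T   T   T   T   F   T
  4   T   T   T   T   T   T   T   T   T   T
  5   T   T   T   T   T   T   T   T   T   T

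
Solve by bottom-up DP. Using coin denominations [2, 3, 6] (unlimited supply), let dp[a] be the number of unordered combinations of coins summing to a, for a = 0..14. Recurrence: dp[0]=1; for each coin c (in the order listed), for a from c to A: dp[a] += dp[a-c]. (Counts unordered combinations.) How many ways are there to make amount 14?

6

after  coin     0     1     2     3     4     5     6     7     8     9    10    11    12    13    14
          2     1     0     1     0     1     0     1     0     1     0     1     0     1     0     1
          3     1     0     1     1     1     1     2     1     2     2     2     2     3     2     3
          6     1     0     1     1     1     1     3     1     3     3     3     3     6     3     6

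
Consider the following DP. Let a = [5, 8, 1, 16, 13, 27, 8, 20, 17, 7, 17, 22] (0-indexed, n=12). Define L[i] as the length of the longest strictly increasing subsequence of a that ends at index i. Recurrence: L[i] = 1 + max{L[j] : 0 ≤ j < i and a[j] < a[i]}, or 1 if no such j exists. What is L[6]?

2

   i    0    1    2    3    4    5    6    7    8    9   10   11
a[i]    5    8    1   16   13   27    8   20   17    7   17   22
L[i]    1    2    1    3    3    4    2    4    4    2    4    5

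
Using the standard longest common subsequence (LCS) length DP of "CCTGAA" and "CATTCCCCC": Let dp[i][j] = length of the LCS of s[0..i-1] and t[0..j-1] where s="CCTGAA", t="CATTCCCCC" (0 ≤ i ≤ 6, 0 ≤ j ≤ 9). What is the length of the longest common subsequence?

   ''  C  A  T  T  C  C  C  C  C
''  0  0  0  0  0  0  0  0  0  0
 C  0  1  1  1  1  1  1  1  1  1
 C  0  1  1  1  1  2  2  2  2  2
 T  0  1  1  2  2  2  2  2  2  2
 G  0  1  1  2  2  2  2  2  2  2
 A  0  1  2  2  2  2  2  2  2  2
 A  0  1  2  2  2  2  2  2  2  2

2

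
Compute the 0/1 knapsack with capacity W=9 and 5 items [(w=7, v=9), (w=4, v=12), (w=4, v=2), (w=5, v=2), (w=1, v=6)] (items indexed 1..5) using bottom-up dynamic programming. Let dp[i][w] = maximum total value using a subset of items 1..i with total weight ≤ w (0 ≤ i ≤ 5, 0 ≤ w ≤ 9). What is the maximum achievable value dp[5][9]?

20

i\w   0   1   2   3   4   5   6   7   8   9
  0   0   0   0   0   0   0   0   0   0   0
  1   0   0   0   0   0   0   0   9   9   9
  2   0   0   0   0  12  12  12  12  12  12
  3   0   0   0   0  12  12  12  12  14  14
  4   0   0   0   0  12  12  12  12  14  14
  5   0   6   6   6  12  18  18  18  18  20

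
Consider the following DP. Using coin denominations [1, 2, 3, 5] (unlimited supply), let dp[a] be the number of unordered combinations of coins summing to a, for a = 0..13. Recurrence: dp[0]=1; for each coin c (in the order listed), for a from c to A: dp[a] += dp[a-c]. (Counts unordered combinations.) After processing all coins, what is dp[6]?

after  coin     0     1     2     3     4     5     6     7     8     9    10    11    12    13
          1     1     1     1     1     1     1     1     1     1     1     1     1     1     1
          2     1     1     2     2     3     3     4     4     5     5     6     6     7     7
          3     1     1     2     3     4     5     7     8    10    12    14    16    19    21
          5     1     1     2     3     4     6     8    10    13    16    20    24    29    34

8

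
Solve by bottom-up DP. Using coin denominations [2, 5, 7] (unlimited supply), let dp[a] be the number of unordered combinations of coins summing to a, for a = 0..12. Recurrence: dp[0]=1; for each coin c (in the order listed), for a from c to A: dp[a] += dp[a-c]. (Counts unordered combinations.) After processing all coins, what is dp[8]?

after  coin     0     1     2     3     4     5     6     7     8     9    10    11    12
          2     1     0     1     0     1     0     1     0     1     0     1     0     1
          5     1     0     1     0     1     1     1     1     1     1     2     1     2
          7     1     0     1     0     1     1     1     2     1     2     2     2     3

1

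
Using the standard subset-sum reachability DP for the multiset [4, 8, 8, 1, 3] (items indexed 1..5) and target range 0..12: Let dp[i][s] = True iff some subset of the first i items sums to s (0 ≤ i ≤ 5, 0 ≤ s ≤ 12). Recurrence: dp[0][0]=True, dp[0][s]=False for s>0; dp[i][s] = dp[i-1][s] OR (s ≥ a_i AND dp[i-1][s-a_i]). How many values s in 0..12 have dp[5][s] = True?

i\s   0   1   2   3   4   5   6   7   8   9  10  11  12
  0   T   F   F   F   F   F   F   F   F   F   F   F   F
  1   T   F   F   F   T   F   F   F   F   F   F   F   F
  2   T   F   F   F   T   F   F   F   T   F   F   F   T
  3   T   F   F   F   T   F   F   F   T   F   F   F   T
  4   T   T   F   F   T   T   F   F   T   T   F   F   T
  5   T   T   F   T   T   T   F   T   T   T   F   T   T

10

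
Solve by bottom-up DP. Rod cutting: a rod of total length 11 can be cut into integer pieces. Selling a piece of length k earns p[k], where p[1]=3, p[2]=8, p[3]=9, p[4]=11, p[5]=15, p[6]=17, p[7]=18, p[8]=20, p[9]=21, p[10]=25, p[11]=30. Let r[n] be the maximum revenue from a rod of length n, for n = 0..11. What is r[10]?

40

   n    0    1    2    3    4    5    6    7    8    9   10   11
r[n]    0    3    8   11   16   19   24   27   32   35   40   43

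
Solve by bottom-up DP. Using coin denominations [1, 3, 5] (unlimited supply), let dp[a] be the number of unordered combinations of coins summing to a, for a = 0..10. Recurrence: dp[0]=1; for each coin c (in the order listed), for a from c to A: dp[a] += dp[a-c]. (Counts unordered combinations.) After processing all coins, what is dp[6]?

after  coin     0     1     2     3     4     5     6     7     8     9    10
          1     1     1     1     1     1     1     1     1     1     1     1
          3     1     1     1     2     2     2     3     3     3     4     4
          5     1     1     1     2     2     3     4     4     5     6     7

4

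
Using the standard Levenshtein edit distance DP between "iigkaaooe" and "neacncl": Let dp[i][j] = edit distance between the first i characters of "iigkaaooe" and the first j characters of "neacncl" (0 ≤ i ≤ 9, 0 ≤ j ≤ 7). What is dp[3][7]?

   ''  n  e  a  c  n  c  l
''  0  1  2  3  4  5  6  7
 i  1  1  2  3  4  5  6  7
 i  2  2  2  3  4  5  6  7
 g  3  3  3  3  4  5  6  7
 k  4  4  4  4  4  5  6  7
 a  5  5  5  4  5  5  6  7
 a  6  6  6  5  5  6  6  7
 o  7  7  7  6  6  6  7  7
 o  8  8  8  7  7  7  7  8
 e  9  9  8  8  8  8  8  8

7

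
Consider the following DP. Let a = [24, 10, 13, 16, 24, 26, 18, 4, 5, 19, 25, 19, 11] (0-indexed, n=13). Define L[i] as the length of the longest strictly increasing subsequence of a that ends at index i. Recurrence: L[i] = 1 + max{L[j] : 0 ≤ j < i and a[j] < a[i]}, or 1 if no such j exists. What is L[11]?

   i    0    1    2    3    4    5    6    7    8    9   10   11   12
a[i]   24   10   13   16   24   26   18    4    5   19   25   19   11
L[i]    1    1    2    3    4    5    4    1    2    5    6    5    3

5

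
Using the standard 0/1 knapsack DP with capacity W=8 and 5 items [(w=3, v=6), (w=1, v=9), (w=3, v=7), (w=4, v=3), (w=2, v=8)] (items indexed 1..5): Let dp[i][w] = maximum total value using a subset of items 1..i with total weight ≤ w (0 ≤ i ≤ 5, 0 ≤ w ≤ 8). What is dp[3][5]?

i\w   0   1   2   3   4   5   6   7   8
  0   0   0   0   0   0   0   0   0   0
  1   0   0   0   6   6   6   6   6   6
  2   0   9   9   9  15  15  15  15  15
  3   0   9   9   9  16  16  16  22  22
  4   0   9   9   9  16  16  16  22  22
  5   0   9   9  17  17  17  24  24  24

16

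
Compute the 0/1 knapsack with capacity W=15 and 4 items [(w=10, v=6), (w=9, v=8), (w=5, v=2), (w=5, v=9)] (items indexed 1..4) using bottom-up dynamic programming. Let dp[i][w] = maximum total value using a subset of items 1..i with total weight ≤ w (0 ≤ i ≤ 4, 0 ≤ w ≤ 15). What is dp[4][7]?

i\w   0   1   2   3   4   5   6   7   8   9  10  11  12  13  14  15
  0   0   0   0   0   0   0   0   0   0   0   0   0   0   0   0   0
  1   0   0   0   0   0   0   0   0   0   0   6   6   6   6   6   6
  2   0   0   0   0   0   0   0   0   0   8   8   8   8   8   8   8
  3   0   0   0   0   0   2   2   2   2   8   8   8   8   8  10  10
  4   0   0   0   0   0   9   9   9   9   9  11  11  11  11  17  17

9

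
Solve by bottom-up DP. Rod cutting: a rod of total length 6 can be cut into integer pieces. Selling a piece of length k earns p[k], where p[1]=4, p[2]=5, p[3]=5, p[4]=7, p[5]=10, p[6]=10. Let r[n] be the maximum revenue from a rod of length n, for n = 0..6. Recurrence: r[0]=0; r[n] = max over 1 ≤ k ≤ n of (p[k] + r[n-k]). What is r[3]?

12

   n    0    1    2    3    4    5    6
r[n]    0    4    8   12   16   20   24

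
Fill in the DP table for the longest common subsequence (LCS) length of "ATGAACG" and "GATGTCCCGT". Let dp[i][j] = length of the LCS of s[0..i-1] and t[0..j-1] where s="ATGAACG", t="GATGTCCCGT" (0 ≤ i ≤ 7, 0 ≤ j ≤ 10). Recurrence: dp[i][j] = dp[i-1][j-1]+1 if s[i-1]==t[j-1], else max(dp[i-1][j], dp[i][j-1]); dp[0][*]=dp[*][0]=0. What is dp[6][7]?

4

   ''  G  A  T  G  T  C  C  C  G  T
''  0  0  0  0  0  0  0  0  0  0  0
 A  0  0  1  1  1  1  1  1  1  1  1
 T  0  0  1  2  2  2  2  2  2  2  2
 G  0  1  1  2  3  3  3  3  3  3  3
 A  0  1  2  2  3  3  3  3  3  3  3
 A  0  1  2  2  3  3  3  3  3  3  3
 C  0  1  2  2  3  3  4  4  4  4  4
 G  0  1  2  2  3  3  4  4  4  5  5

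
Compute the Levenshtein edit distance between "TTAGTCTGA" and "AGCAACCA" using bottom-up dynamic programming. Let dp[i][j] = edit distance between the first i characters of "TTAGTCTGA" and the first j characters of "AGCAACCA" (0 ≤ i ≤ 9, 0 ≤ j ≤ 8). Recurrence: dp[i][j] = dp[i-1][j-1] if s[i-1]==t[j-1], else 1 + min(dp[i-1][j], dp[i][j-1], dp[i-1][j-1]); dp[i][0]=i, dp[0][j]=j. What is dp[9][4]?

   ''  A  G  C  A  A  C  C  A
''  0  1  2  3  4  5  6  7  8
 T  1  1  2  3  4  5  6  7  8
 T  2  2  2  3  4  5  6  7  8
 A  3  2  3  3  3  4  5  6  7
 G  4  3  2  3  4  4  5  6  7
 T  5  4  3  3  4  5  5  6  7
 C  6  5  4  3  4  5  5  5  6
 T  7  6  5  4  4  5  6  6  6
 G  8  7  6  5  5  5  6  7  7
 A  9  8  7  6  5  5  6  7  7

5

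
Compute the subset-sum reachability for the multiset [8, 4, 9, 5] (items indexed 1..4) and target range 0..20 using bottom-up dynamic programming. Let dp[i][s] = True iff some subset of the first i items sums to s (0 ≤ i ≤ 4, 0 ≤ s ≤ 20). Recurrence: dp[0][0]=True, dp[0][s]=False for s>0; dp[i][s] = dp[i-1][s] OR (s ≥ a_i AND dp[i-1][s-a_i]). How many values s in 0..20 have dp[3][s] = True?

i\s   0   1   2   3   4   5   6   7   8   9  10  11  12  13  14  15  16  17  18  19  20
  0   T   F   F   F   F   F   F   F   F   F   F   F   F   F   F   F   F   F   F   F   F
  1   T   F   F   F   F   F   F   F   T   F   F   F   F   F   F   F   F   F   F   F   F
  2   T   F   F   F   T   F   F   F   T   F   F   F   T   F   F   F   F   F   F   F   F
  3   T   F   F   F   T   F   F   F   T   T   F   F   T   T   F   F   F   T   F   F   F
  4   T   F   F   F   T   T   F   F   T   T   F   F   T   T   T   F   F   T   T   F   F

7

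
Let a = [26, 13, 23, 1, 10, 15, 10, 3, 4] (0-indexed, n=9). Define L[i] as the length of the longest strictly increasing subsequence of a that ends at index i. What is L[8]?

   i    0    1    2    3    4    5    6    7    8
a[i]   26   13   23    1   10   15   10    3    4
L[i]    1    1    2    1    2    3    2    2    3

3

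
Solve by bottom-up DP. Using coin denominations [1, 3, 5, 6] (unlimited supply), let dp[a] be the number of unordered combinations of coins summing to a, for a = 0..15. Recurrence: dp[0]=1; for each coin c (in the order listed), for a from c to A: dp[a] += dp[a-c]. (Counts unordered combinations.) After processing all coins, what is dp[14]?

17

after  coin     0     1     2     3     4     5     6     7     8     9    10    11    12    13    14    15
          1     1     1     1     1     1     1     1     1     1     1     1     1     1     1     1     1
          3     1     1     1     2     2     2     3     3     3     4     4     4     5     5     5     6
          5     1     1     1     2     2     3     4     4     5     6     7     8     9    10    11    13
          6     1     1     1     2     2     3     5     5     6     8     9    11    14    15    17    21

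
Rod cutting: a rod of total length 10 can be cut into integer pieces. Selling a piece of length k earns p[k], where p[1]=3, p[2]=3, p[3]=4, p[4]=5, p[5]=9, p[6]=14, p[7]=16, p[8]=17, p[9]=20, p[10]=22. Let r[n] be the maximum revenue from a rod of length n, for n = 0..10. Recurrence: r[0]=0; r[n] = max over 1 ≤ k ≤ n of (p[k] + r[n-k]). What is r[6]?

18

   n    0    1    2    3    4    5    6    7    8    9   10
r[n]    0    3    6    9   12   15   18   21   24   27   30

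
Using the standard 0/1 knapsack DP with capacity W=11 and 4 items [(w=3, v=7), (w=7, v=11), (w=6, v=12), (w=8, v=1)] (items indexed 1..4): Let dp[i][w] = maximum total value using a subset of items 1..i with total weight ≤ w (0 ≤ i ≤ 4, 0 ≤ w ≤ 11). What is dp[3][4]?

7

i\w   0   1   2   3   4   5   6   7   8   9  10  11
  0   0   0   0   0   0   0   0   0   0   0   0   0
  1   0   0   0   7   7   7   7   7   7   7   7   7
  2   0   0   0   7   7   7   7  11  11  11  18  18
  3   0   0   0   7   7   7  12  12  12  19  19  19
  4   0   0   0   7   7   7  12  12  12  19  19  19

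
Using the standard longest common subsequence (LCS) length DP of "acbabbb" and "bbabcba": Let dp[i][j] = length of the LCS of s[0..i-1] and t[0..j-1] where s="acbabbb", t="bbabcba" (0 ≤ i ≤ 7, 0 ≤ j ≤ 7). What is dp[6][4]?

3

   ''  b  b  a  b  c  b  a
''  0  0  0  0  0  0  0  0
 a  0  0  0  1  1  1  1  1
 c  0  0  0  1  1  2  2  2
 b  0  1  1  1  2  2  3  3
 a  0  1  1  2  2  2  3  4
 b  0  1  2  2  3  3  3  4
 b  0  1  2  2  3  3  4  4
 b  0  1  2  2  3  3  4  4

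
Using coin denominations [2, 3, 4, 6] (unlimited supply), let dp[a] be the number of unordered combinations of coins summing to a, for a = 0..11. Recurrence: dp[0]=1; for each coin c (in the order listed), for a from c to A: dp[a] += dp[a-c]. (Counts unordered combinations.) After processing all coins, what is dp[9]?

4

after  coin     0     1     2     3     4     5     6     7     8     9    10    11
          2     1     0     1     0     1     0     1     0     1     0     1     0
          3     1     0     1     1     1     1     2     1     2     2     2     2
          4     1     0     1     1     2     1     3     2     4     3     5     4
          6     1     0     1     1     2     1     4     2     5     4     7     5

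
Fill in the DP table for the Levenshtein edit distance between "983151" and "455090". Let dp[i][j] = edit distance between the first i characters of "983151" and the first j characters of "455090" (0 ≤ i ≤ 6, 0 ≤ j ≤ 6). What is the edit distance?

6

   ''  4  5  5  0  9  0
''  0  1  2  3  4  5  6
 9  1  1  2  3  4  4  5
 8  2  2  2  3  4  5  5
 3  3  3  3  3  4  5  6
 1  4  4  4  4  4  5  6
 5  5  5  4  4  5  5  6
 1  6  6  5  5  5  6  6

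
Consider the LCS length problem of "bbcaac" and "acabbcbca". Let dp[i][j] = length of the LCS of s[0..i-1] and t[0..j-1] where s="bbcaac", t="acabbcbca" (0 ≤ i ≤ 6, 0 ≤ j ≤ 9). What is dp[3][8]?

3

   ''  a  c  a  b  b  c  b  c  a
''  0  0  0  0  0  0  0  0  0  0
 b  0  0  0  0  1  1  1  1  1  1
 b  0  0  0  0  1  2  2  2  2  2
 c  0  0  1  1  1  2  3  3  3  3
 a  0  1  1  2  2  2  3  3  3  4
 a  0  1  1  2  2  2  3  3  3  4
 c  0  1  2  2  2  2  3  3  4  4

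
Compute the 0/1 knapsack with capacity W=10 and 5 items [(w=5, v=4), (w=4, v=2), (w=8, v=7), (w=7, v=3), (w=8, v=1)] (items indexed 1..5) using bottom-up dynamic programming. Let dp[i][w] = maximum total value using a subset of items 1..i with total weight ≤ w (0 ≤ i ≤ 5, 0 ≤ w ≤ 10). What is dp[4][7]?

4

i\w   0   1   2   3   4   5   6   7   8   9  10
  0   0   0   0   0   0   0   0   0   0   0   0
  1   0   0   0   0   0   4   4   4   4   4   4
  2   0   0   0   0   2   4   4   4   4   6   6
  3   0   0   0   0   2   4   4   4   7   7   7
  4   0   0   0   0   2   4   4   4   7   7   7
  5   0   0   0   0   2   4   4   4   7   7   7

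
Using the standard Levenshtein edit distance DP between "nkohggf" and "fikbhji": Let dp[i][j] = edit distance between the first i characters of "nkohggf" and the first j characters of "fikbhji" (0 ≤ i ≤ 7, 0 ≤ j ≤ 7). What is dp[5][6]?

4

   ''  f  i  k  b  h  j  i
''  0  1  2  3  4  5  6  7
 n  1  1  2  3  4  5  6  7
 k  2  2  2  2  3  4  5  6
 o  3  3  3  3  3  4  5  6
 h  4  4  4  4  4  3  4  5
 g  5  5  5  5  5  4  4  5
 g  6  6  6  6  6  5  5  5
 f  7  6  7  7  7  6  6  6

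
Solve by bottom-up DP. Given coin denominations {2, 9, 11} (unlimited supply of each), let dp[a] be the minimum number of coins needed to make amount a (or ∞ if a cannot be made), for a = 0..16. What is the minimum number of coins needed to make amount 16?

 a  0  1  2  3  4  5  6  7  8  9 10 11 12 13 14 15 16
dp  0  -  1  -  2  -  3  -  4  1  5  1  6  2  7  3  8
(- denotes ∞ / unreachable)

8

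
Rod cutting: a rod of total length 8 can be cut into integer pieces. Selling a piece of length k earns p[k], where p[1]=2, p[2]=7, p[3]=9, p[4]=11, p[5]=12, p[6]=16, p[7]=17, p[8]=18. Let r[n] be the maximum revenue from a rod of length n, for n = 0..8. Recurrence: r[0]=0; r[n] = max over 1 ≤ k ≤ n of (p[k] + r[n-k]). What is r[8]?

   n    0    1    2    3    4    5    6    7    8
r[n]    0    2    7    9   14   16   21   23   28

28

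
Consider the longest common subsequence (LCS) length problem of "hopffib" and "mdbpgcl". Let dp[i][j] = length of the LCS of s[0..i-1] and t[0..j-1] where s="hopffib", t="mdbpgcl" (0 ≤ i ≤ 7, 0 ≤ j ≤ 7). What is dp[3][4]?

   ''  m  d  b  p  g  c  l
''  0  0  0  0  0  0  0  0
 h  0  0  0  0  0  0  0  0
 o  0  0  0  0  0  0  0  0
 p  0  0  0  0  1  1  1  1
 f  0  0  0  0  1  1  1  1
 f  0  0  0  0  1  1  1  1
 i  0  0  0  0  1  1  1  1
 b  0  0  0  1  1  1  1  1

1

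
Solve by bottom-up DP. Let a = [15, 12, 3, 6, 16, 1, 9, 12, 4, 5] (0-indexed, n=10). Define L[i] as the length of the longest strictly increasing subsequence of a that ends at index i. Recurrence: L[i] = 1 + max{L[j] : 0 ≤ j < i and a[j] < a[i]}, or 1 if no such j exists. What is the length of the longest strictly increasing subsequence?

4

   i    0    1    2    3    4    5    6    7    8    9
a[i]   15   12    3    6   16    1    9   12    4    5
L[i]    1    1    1    2    3    1    3    4    2    3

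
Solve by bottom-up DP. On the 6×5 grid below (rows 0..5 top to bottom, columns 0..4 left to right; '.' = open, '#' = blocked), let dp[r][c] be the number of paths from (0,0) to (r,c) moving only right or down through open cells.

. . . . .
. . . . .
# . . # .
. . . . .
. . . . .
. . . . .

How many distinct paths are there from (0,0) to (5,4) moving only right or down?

r\c   0   1   2   3   4
  0   1   1   1   1   1
  1   1   2   3   4   5
  2   0   2   5   0   5
  3   0   2   7   7  12
  4   0   2   9  16  28
  5   0   2  11  27  55

55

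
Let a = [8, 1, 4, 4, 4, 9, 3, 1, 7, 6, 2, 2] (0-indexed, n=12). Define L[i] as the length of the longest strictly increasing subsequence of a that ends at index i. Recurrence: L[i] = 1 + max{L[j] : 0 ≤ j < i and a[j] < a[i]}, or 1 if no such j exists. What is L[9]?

   i    0    1    2    3    4    5    6    7    8    9   10   11
a[i]    8    1    4    4    4    9    3    1    7    6    2    2
L[i]    1    1    2    2    2    3    2    1    3    3    2    2

3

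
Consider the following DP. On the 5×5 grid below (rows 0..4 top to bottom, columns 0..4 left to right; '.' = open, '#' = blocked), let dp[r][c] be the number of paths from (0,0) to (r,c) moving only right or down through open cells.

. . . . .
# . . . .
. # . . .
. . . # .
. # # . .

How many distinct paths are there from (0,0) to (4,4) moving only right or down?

9

r\c   0   1   2   3   4
  0   1   1   1   1   1
  1   0   1   2   3   4
  2   0   0   2   5   9
  3   0   0   2   0   9
  4   0   0   0   0   9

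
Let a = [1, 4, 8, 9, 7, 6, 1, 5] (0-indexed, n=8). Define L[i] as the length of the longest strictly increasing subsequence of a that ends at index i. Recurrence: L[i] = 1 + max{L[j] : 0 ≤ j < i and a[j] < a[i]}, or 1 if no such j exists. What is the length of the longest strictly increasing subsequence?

4

   i    0    1    2    3    4    5    6    7
a[i]    1    4    8    9    7    6    1    5
L[i]    1    2    3    4    3    3    1    3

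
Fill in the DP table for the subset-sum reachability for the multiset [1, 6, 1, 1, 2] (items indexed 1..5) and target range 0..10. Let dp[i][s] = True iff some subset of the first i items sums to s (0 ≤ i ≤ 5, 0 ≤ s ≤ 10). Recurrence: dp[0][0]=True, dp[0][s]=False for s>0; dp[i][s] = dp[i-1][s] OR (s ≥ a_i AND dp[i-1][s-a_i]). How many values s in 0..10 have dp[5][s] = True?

i\s   0   1   2   3   4   5   6   7   8   9  10
  0   T   F   F   F   F   F   F   F   F   F   F
  1   T   T   F   F   F   F   F   F   F   F   F
  2   T   T   F   F   F   F   T   T   F   F   F
  3   T   T   T   F   F   F   T   T   T   F   F
  4   T   T   T   T   F   F   T   T   T   T   F
  5   T   T   T   T   T   T   T   T   T   T   T

11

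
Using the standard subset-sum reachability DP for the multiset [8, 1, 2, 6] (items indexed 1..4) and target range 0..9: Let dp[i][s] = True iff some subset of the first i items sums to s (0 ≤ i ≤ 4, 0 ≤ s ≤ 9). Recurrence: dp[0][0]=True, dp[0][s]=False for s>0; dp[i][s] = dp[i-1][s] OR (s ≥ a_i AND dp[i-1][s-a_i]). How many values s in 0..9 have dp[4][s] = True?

i\s   0   1   2   3   4   5   6   7   8   9
  0   T   F   F   F   F   F   F   F   F   F
  1   T   F   F   F   F   F   F   F   T   F
  2   T   T   F   F   F   F   F   F   T   T
  3   T   T   T   T   F   F   F   F   T   T
  4   T   T   T   T   F   F   T   T   T   T

8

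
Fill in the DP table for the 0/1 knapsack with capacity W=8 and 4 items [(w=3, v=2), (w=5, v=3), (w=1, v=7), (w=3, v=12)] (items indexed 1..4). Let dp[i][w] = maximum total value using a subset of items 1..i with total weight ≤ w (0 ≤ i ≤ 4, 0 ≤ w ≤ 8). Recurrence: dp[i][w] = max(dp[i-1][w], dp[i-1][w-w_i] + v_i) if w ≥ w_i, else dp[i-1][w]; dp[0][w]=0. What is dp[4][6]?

19

i\w   0   1   2   3   4   5   6   7   8
  0   0   0   0   0   0   0   0   0   0
  1   0   0   0   2   2   2   2   2   2
  2   0   0   0   2   2   3   3   3   5
  3   0   7   7   7   9   9  10  10  10
  4   0   7   7  12  19  19  19  21  21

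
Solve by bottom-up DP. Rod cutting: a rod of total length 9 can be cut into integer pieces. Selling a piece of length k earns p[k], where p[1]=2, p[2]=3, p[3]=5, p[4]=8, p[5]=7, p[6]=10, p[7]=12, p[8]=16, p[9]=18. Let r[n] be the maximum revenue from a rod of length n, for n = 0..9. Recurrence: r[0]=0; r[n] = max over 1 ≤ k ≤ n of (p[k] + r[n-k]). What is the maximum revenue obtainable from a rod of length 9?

   n    0    1    2    3    4    5    6    7    8    9
r[n]    0    2    4    6    8   10   12   14   16   18

18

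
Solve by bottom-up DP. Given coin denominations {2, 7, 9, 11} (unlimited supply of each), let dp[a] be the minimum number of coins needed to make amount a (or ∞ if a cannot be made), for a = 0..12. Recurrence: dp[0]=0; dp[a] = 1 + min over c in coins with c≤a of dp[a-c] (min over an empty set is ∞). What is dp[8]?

 a  0  1  2  3  4  5  6  7  8  9 10 11 12
dp  0  -  1  -  2  -  3  1  4  1  5  1  6
(- denotes ∞ / unreachable)

4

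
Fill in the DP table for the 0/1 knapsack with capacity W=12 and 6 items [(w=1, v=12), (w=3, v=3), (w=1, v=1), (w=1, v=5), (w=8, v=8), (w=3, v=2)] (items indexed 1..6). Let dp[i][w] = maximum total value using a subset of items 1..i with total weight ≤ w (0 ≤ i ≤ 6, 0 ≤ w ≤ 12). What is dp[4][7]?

i\w   0   1   2   3   4   5   6   7   8   9  10  11  12
  0   0   0   0   0   0   0   0   0   0   0   0   0   0
  1   0  12  12  12  12  12  12  12  12  12  12  12  12
  2   0  12  12  12  15  15  15  15  15  15  15  15  15
  3   0  12  13  13  15  16  16  16  16  16  16  16  16
  4   0  12  17  18  18  20  21  21  21  21  21  21  21
  5   0  12  17  18  18  20  21  21  21  21  25  26  26
  6   0  12  17  18  18  20  21  21  22  23  25  26  26

21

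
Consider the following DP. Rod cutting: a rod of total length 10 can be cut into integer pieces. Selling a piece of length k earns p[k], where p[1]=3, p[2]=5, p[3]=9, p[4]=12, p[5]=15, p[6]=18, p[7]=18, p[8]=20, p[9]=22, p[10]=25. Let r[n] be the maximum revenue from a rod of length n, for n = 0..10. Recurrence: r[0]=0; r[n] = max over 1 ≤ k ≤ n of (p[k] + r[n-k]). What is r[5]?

   n    0    1    2    3    4    5    6    7    8    9   10
r[n]    0    3    6    9   12   15   18   21   24   27   30

15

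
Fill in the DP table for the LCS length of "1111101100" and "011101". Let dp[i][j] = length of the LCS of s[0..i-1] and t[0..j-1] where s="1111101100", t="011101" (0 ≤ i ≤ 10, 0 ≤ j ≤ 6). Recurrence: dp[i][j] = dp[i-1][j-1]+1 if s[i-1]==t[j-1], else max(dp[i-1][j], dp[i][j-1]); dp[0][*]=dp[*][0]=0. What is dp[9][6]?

5

   ''  0  1  1  1  0  1
''  0  0  0  0  0  0  0
 1  0  0  1  1  1  1  1
 1  0  0  1  2  2  2  2
 1  0  0  1  2  3  3  3
 1  0  0  1  2  3  3  4
 1  0  0  1  2  3  3  4
 0  0  1  1  2  3  4  4
 1  0  1  2  2  3  4  5
 1  0  1  2  3  3  4  5
 0  0  1  2  3  3  4  5
 0  0  1  2  3  3  4  5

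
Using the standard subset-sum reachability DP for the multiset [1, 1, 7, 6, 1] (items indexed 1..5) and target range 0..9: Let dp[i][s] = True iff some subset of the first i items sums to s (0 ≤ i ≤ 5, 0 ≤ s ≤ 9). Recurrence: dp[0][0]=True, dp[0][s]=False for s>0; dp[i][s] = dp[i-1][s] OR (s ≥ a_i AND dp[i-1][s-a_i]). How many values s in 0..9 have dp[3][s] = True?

6

i\s   0   1   2   3   4   5   6   7   8   9
  0   T   F   F   F   F   F   F   F   F   F
  1   T   T   F   F   F   F   F   F   F   F
  2   T   T   T   F   F   F   F   F   F   F
  3   T   T   T   F   F   F   F   T   T   T
  4   T   T   T   F   F   F   T   T   T   T
  5   T   T   T   T   F   F   T   T   T   T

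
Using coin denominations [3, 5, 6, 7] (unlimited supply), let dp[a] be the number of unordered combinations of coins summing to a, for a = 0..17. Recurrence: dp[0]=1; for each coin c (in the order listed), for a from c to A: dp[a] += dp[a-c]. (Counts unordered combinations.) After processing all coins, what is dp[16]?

4

after  coin     0     1     2     3     4     5     6     7     8     9    10    11    12    13    14    15    16    17
          3     1     0     0     1     0     0     1     0     0     1     0     0     1     0     0     1     0     0
          5     1     0     0     1     0     1     1     0     1     1     1     1     1     1     1     2     1     1
          6     1     0     0     1     0     1     2     0     1     2     1     2     3     1     2     4     2     3
          7     1     0     0     1     0     1     2     1     1     2     2     2     4     3     3     5     4     5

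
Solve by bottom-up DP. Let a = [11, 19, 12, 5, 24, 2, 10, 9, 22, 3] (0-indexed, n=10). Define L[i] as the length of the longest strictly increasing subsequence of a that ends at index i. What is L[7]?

2

   i    0    1    2    3    4    5    6    7    8    9
a[i]   11   19   12    5   24    2   10    9   22    3
L[i]    1    2    2    1    3    1    2    2    3    2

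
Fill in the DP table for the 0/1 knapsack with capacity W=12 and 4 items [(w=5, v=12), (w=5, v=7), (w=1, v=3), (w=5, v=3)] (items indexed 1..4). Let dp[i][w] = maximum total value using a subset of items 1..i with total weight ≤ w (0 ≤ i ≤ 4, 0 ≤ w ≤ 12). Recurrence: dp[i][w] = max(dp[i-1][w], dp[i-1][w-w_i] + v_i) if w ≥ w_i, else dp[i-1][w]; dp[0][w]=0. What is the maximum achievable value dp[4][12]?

i\w   0   1   2   3   4   5   6   7   8   9  10  11  12
  0   0   0   0   0   0   0   0   0   0   0   0   0   0
  1   0   0   0   0   0  12  12  12  12  12  12  12  12
  2   0   0   0   0   0  12  12  12  12  12  19  19  19
  3   0   3   3   3   3  12  15  15  15  15  19  22  22
  4   0   3   3   3   3  12  15  15  15  15  19  22  22

22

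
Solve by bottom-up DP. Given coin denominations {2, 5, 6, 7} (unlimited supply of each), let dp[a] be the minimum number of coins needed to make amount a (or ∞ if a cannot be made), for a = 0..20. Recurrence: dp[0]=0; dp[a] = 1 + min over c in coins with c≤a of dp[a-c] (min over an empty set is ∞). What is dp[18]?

 a  0  1  2  3  4  5  6  7  8  9 10 11 12 13 14 15 16 17 18 19 20
dp  0  -  1  -  2  1  1  1  2  2  2  2  2  2  2  3  3  3  3  3  3
(- denotes ∞ / unreachable)

3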